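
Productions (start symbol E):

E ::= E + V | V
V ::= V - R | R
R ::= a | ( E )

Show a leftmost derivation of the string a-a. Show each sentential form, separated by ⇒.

E⇒V⇒V-R⇒R-R⇒a-R⇒a-a

E ⇒ V   [E ::= V]
V ⇒ V-R   [V ::= V - R]
V-R ⇒ R-R   [V ::= R]
R-R ⇒ a-R   [R ::= a]
a-R ⇒ a-a   [R ::= a]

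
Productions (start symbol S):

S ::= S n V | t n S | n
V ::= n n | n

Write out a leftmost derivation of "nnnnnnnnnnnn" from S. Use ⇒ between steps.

S ⇒ SnV   [S ::= S n V]
SnV ⇒ SnVnV   [S ::= S n V]
SnVnV ⇒ SnVnVnV   [S ::= S n V]
SnVnVnV ⇒ SnVnVnVnV   [S ::= S n V]
SnVnVnVnV ⇒ nnVnVnVnV   [S ::= n]
nnVnVnVnV ⇒ nnnnnVnVnV   [V ::= n n]
nnnnnVnVnV ⇒ nnnnnnnnVnV   [V ::= n n]
nnnnnnnnVnV ⇒ nnnnnnnnnnnV   [V ::= n n]
nnnnnnnnnnnV ⇒ nnnnnnnnnnnn   [V ::= n]

S ⇒ SnV ⇒ SnVnV ⇒ SnVnVnV ⇒ SnVnVnVnV ⇒ nnVnVnVnV ⇒ nnnnnVnVnV ⇒ nnnnnnnnVnV ⇒ nnnnnnnnnnnV ⇒ nnnnnnnnnnnn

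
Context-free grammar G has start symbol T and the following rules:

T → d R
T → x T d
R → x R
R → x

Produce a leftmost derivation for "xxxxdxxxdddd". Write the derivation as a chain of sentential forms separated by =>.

T => xTd => xxTdd => xxxTddd => xxxxTdddd => xxxxdRdddd => xxxxdxRdddd => xxxxdxxRdddd => xxxxdxxxdddd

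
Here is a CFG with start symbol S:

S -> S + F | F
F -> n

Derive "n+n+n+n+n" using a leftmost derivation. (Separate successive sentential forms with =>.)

S => S+F => S+F+F => S+F+F+F => S+F+F+F+F => F+F+F+F+F => n+F+F+F+F => n+n+F+F+F => n+n+n+F+F => n+n+n+n+F => n+n+n+n+n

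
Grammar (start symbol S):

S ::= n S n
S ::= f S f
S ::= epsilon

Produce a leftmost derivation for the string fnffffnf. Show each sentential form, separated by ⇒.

S ⇒ fSf ⇒ fnSnf ⇒ fnfSfnf ⇒ fnffSffnf ⇒ fnffffnf

S ⇒ fSf   [S ::= f S f]
fSf ⇒ fnSnf   [S ::= n S n]
fnSnf ⇒ fnfSfnf   [S ::= f S f]
fnfSfnf ⇒ fnffSffnf   [S ::= f S f]
fnffSffnf ⇒ fnffffnf   [S ::= epsilon]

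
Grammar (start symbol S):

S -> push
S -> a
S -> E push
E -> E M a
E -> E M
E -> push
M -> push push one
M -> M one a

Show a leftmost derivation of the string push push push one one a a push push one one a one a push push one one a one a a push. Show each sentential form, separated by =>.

S => E push   [S -> E push]
E push => E M a push   [E -> E M a]
E M a push => E M M a push   [E -> E M]
E M M a push => E M a M M a push   [E -> E M a]
E M a M M a push => push M a M M a push   [E -> push]
push M a M M a push => push M one a a M M a push   [M -> M one a]
push M one a a M M a push => push push push one one a a M M a push   [M -> push push one]
push push push one one a a M M a push => push push push one one a a M one a M a push   [M -> M one a]
push push push one one a a M one a M a push => push push push one one a a M one a one a M a push   [M -> M one a]
push push push one one a a M one a one a M a push => push push push one one a a push push one one a one a M a push   [M -> push push one]
push push push one one a a push push one one a one a M a push => push push push one one a a push push one one a one a M one a a push   [M -> M one a]
push push push one one a a push push one one a one a M one a a push => push push push one one a a push push one one a one a M one a one a a push   [M -> M one a]
push push push one one a a push push one one a one a M one a one a a push => push push push one one a a push push one one a one a push push one one a one a a push   [M -> push push one]

S => E push => E M a push => E M M a push => E M a M M a push => push M a M M a push => push M one a a M M a push => push push push one one a a M M a push => push push push one one a a M one a M a push => push push push one one a a M one a one a M a push => push push push one one a a push push one one a one a M a push => push push push one one a a push push one one a one a M one a a push => push push push one one a a push push one one a one a M one a one a a push => push push push one one a a push push one one a one a push push one one a one a a push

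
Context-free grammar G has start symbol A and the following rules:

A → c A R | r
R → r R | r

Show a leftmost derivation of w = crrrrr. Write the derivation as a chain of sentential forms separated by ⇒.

A ⇒ cAR   [A → c A R]
cAR ⇒ crR   [A → r]
crR ⇒ crrR   [R → r R]
crrR ⇒ crrrR   [R → r R]
crrrR ⇒ crrrrR   [R → r R]
crrrrR ⇒ crrrrr   [R → r]

A ⇒ cAR ⇒ crR ⇒ crrR ⇒ crrrR ⇒ crrrrR ⇒ crrrrr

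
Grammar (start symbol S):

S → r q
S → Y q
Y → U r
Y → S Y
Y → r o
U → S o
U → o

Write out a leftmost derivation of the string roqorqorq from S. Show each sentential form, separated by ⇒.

S ⇒ Yq ⇒ Urq ⇒ Sorq ⇒ Yqorq ⇒ SYqorq ⇒ YqYqorq ⇒ roqYqorq ⇒ roqUrqorq ⇒ roqorqorq

S ⇒ Yq   [S → Y q]
Yq ⇒ Urq   [Y → U r]
Urq ⇒ Sorq   [U → S o]
Sorq ⇒ Yqorq   [S → Y q]
Yqorq ⇒ SYqorq   [Y → S Y]
SYqorq ⇒ YqYqorq   [S → Y q]
YqYqorq ⇒ roqYqorq   [Y → r o]
roqYqorq ⇒ roqUrqorq   [Y → U r]
roqUrqorq ⇒ roqorqorq   [U → o]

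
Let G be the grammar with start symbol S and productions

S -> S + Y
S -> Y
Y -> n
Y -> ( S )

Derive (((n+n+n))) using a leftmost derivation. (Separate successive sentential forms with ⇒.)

S⇒Y⇒(S)⇒(Y)⇒((S))⇒((Y))⇒(((S)))⇒(((S+Y)))⇒(((S+Y+Y)))⇒(((Y+Y+Y)))⇒(((n+Y+Y)))⇒(((n+n+Y)))⇒(((n+n+n)))

S ⇒ Y   [S -> Y]
Y ⇒ (S)   [Y -> ( S )]
(S) ⇒ (Y)   [S -> Y]
(Y) ⇒ ((S))   [Y -> ( S )]
((S)) ⇒ ((Y))   [S -> Y]
((Y)) ⇒ (((S)))   [Y -> ( S )]
(((S))) ⇒ (((S+Y)))   [S -> S + Y]
(((S+Y))) ⇒ (((S+Y+Y)))   [S -> S + Y]
(((S+Y+Y))) ⇒ (((Y+Y+Y)))   [S -> Y]
(((Y+Y+Y))) ⇒ (((n+Y+Y)))   [Y -> n]
(((n+Y+Y))) ⇒ (((n+n+Y)))   [Y -> n]
(((n+n+Y))) ⇒ (((n+n+n)))   [Y -> n]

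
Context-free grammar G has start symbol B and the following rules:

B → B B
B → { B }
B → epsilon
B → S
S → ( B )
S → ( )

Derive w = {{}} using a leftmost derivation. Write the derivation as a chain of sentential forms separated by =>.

B => {B} => {{B}} => {{}}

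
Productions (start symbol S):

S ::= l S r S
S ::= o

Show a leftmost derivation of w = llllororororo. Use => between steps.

S => lSrS => llSrSrS => lllSrSrSrS => llllSrSrSrSrS => llllorSrSrSrS => llllororSrSrS => llllorororSrS => llllororororS => llllororororo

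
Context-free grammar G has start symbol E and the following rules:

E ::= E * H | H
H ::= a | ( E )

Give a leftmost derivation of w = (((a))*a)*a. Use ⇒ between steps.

E ⇒ E*H ⇒ H*H ⇒ (E)*H ⇒ (E*H)*H ⇒ (H*H)*H ⇒ ((E)*H)*H ⇒ ((H)*H)*H ⇒ (((E))*H)*H ⇒ (((H))*H)*H ⇒ (((a))*H)*H ⇒ (((a))*a)*H ⇒ (((a))*a)*a

E ⇒ E*H   [E ::= E * H]
E*H ⇒ H*H   [E ::= H]
H*H ⇒ (E)*H   [H ::= ( E )]
(E)*H ⇒ (E*H)*H   [E ::= E * H]
(E*H)*H ⇒ (H*H)*H   [E ::= H]
(H*H)*H ⇒ ((E)*H)*H   [H ::= ( E )]
((E)*H)*H ⇒ ((H)*H)*H   [E ::= H]
((H)*H)*H ⇒ (((E))*H)*H   [H ::= ( E )]
(((E))*H)*H ⇒ (((H))*H)*H   [E ::= H]
(((H))*H)*H ⇒ (((a))*H)*H   [H ::= a]
(((a))*H)*H ⇒ (((a))*a)*H   [H ::= a]
(((a))*a)*H ⇒ (((a))*a)*a   [H ::= a]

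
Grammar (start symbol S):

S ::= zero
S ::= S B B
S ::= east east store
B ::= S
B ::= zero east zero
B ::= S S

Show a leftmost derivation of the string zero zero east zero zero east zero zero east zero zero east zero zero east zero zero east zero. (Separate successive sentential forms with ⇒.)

S ⇒ S B B ⇒ S B B B B ⇒ S B B B B B B ⇒ zero B B B B B B ⇒ zero zero east zero B B B B B ⇒ zero zero east zero zero east zero B B B B ⇒ zero zero east zero zero east zero zero east zero B B B ⇒ zero zero east zero zero east zero zero east zero zero east zero B B ⇒ zero zero east zero zero east zero zero east zero zero east zero zero east zero B ⇒ zero zero east zero zero east zero zero east zero zero east zero zero east zero zero east zero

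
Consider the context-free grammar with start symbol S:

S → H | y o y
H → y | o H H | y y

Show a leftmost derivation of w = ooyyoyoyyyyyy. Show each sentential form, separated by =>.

S => H => oHH => ooHHH => ooyyHH => ooyyoHHH => ooyyoyHH => ooyyoyoHHH => ooyyoyoyyHH => ooyyoyoyyyyH => ooyyoyoyyyyyy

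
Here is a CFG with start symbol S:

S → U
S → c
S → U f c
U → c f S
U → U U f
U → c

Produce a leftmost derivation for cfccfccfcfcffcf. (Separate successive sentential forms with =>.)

S => U => UUf => cfSUf => cfUUf => cfcUf => cfccfSf => cfccfUfcf => cfccfUUffcf => cfccfUUfUffcf => cfccfUUfUfUffcf => cfccfcUfUfUffcf => cfccfccfUfUffcf => cfccfccfcfUffcf => cfccfccfcfcffcf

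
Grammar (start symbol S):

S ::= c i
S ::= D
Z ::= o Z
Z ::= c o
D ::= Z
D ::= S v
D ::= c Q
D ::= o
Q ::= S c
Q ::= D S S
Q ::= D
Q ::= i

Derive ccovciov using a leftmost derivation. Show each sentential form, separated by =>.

S => D => Sv => Dv => cQv => cDSSv => cSvSSv => cDvSSv => cZvSSv => ccovSSv => ccovciSv => ccovciDv => ccovciov

S => D   [S ::= D]
D => Sv   [D ::= S v]
Sv => Dv   [S ::= D]
Dv => cQv   [D ::= c Q]
cQv => cDSSv   [Q ::= D S S]
cDSSv => cSvSSv   [D ::= S v]
cSvSSv => cDvSSv   [S ::= D]
cDvSSv => cZvSSv   [D ::= Z]
cZvSSv => ccovSSv   [Z ::= c o]
ccovSSv => ccovciSv   [S ::= c i]
ccovciSv => ccovciDv   [S ::= D]
ccovciDv => ccovciov   [D ::= o]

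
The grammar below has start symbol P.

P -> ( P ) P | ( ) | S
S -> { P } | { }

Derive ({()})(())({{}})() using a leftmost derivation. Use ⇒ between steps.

P ⇒ (P)P   [P -> ( P ) P]
(P)P ⇒ (S)P   [P -> S]
(S)P ⇒ ({P})P   [S -> { P }]
({P})P ⇒ ({()})P   [P -> ( )]
({()})P ⇒ ({()})(P)P   [P -> ( P ) P]
({()})(P)P ⇒ ({()})(())P   [P -> ( )]
({()})(())P ⇒ ({()})(())(P)P   [P -> ( P ) P]
({()})(())(P)P ⇒ ({()})(())(S)P   [P -> S]
({()})(())(S)P ⇒ ({()})(())({P})P   [S -> { P }]
({()})(())({P})P ⇒ ({()})(())({S})P   [P -> S]
({()})(())({S})P ⇒ ({()})(())({{}})P   [S -> { }]
({()})(())({{}})P ⇒ ({()})(())({{}})()   [P -> ( )]

P ⇒ (P)P ⇒ (S)P ⇒ ({P})P ⇒ ({()})P ⇒ ({()})(P)P ⇒ ({()})(())P ⇒ ({()})(())(P)P ⇒ ({()})(())(S)P ⇒ ({()})(())({P})P ⇒ ({()})(())({S})P ⇒ ({()})(())({{}})P ⇒ ({()})(())({{}})()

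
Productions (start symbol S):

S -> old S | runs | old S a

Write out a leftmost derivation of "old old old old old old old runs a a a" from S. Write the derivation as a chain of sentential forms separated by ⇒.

S ⇒ old S ⇒ old old S a ⇒ old old old S a a ⇒ old old old old S a a ⇒ old old old old old S a a ⇒ old old old old old old S a a ⇒ old old old old old old old S a a a ⇒ old old old old old old old runs a a a

S ⇒ old S   [S -> old S]
old S ⇒ old old S a   [S -> old S a]
old old S a ⇒ old old old S a a   [S -> old S a]
old old old S a a ⇒ old old old old S a a   [S -> old S]
old old old old S a a ⇒ old old old old old S a a   [S -> old S]
old old old old old S a a ⇒ old old old old old old S a a   [S -> old S]
old old old old old old S a a ⇒ old old old old old old old S a a a   [S -> old S a]
old old old old old old old S a a a ⇒ old old old old old old old runs a a a   [S -> runs]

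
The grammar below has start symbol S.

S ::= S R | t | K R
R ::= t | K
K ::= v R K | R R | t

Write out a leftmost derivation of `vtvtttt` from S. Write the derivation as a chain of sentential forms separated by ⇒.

S ⇒ KR ⇒ vRKR ⇒ vtKR ⇒ vtvRKR ⇒ vtvKKR ⇒ vtvRRKR ⇒ vtvtRKR ⇒ vtvttKR ⇒ vtvtttR ⇒ vtvtttt

S ⇒ KR   [S ::= K R]
KR ⇒ vRKR   [K ::= v R K]
vRKR ⇒ vtKR   [R ::= t]
vtKR ⇒ vtvRKR   [K ::= v R K]
vtvRKR ⇒ vtvKKR   [R ::= K]
vtvKKR ⇒ vtvRRKR   [K ::= R R]
vtvRRKR ⇒ vtvtRKR   [R ::= t]
vtvtRKR ⇒ vtvttKR   [R ::= t]
vtvttKR ⇒ vtvtttR   [K ::= t]
vtvtttR ⇒ vtvtttt   [R ::= t]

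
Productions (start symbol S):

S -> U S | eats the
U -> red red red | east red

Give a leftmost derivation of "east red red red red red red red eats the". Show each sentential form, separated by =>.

S => U S => east red S => east red U S => east red red red red S => east red red red red U S => east red red red red red red red S => east red red red red red red red eats the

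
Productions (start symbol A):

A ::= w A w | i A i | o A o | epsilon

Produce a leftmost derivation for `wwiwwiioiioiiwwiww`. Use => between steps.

A=>wAw=>wwAww=>wwiAiww=>wwiwAwiww=>wwiwwAwwiww=>wwiwwiAiwwiww=>wwiwwiiAiiwwiww=>wwiwwiioAoiiwwiww=>wwiwwiioiAioiiwwiww=>wwiwwiioiioiiwwiww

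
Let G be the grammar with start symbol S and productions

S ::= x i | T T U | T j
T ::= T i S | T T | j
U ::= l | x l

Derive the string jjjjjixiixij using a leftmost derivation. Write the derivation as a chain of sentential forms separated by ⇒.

S ⇒ Tj ⇒ TiSj ⇒ TiSiSj ⇒ TTiSiSj ⇒ TTTiSiSj ⇒ TTTTiSiSj ⇒ TTTTTiSiSj ⇒ jTTTTiSiSj ⇒ jjTTTiSiSj ⇒ jjjTTiSiSj ⇒ jjjjTiSiSj ⇒ jjjjjiSiSj ⇒ jjjjjixiiSj ⇒ jjjjjixiixij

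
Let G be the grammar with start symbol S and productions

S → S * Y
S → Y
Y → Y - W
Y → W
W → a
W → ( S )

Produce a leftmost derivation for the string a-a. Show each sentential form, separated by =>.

S => Y => Y-W => W-W => a-W => a-a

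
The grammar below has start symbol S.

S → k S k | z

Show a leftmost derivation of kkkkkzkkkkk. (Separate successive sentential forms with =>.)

S => kSk   [S → k S k]
kSk => kkSkk   [S → k S k]
kkSkk => kkkSkkk   [S → k S k]
kkkSkkk => kkkkSkkkk   [S → k S k]
kkkkSkkkk => kkkkkSkkkkk   [S → k S k]
kkkkkSkkkkk => kkkkkzkkkkk   [S → z]

S=>kSk=>kkSkk=>kkkSkkk=>kkkkSkkkk=>kkkkkSkkkkk=>kkkkkzkkkkk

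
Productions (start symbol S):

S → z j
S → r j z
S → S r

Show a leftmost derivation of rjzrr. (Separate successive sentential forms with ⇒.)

S ⇒ Sr ⇒ Srr ⇒ rjzrr

S ⇒ Sr   [S → S r]
Sr ⇒ Srr   [S → S r]
Srr ⇒ rjzrr   [S → r j z]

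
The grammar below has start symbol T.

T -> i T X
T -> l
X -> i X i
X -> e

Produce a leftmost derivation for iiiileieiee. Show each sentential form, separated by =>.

T => iTX => iiTXX => iiiTXXX => iiiiTXXXX => iiiilXXXX => iiiileXXX => iiiileiXiXX => iiiileieiXX => iiiileieieX => iiiileieiee

T => iTX   [T -> i T X]
iTX => iiTXX   [T -> i T X]
iiTXX => iiiTXXX   [T -> i T X]
iiiTXXX => iiiiTXXXX   [T -> i T X]
iiiiTXXXX => iiiilXXXX   [T -> l]
iiiilXXXX => iiiileXXX   [X -> e]
iiiileXXX => iiiileiXiXX   [X -> i X i]
iiiileiXiXX => iiiileieiXX   [X -> e]
iiiileieiXX => iiiileieieX   [X -> e]
iiiileieieX => iiiileieiee   [X -> e]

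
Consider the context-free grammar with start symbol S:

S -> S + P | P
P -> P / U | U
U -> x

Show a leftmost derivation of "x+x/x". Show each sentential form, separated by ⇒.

S ⇒ S+P ⇒ P+P ⇒ U+P ⇒ x+P ⇒ x+P/U ⇒ x+U/U ⇒ x+x/U ⇒ x+x/x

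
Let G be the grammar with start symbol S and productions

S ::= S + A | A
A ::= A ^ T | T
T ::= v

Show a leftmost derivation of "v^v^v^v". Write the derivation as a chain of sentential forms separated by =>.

S => A   [S ::= A]
A => A^T   [A ::= A ^ T]
A^T => A^T^T   [A ::= A ^ T]
A^T^T => A^T^T^T   [A ::= A ^ T]
A^T^T^T => T^T^T^T   [A ::= T]
T^T^T^T => v^T^T^T   [T ::= v]
v^T^T^T => v^v^T^T   [T ::= v]
v^v^T^T => v^v^v^T   [T ::= v]
v^v^v^T => v^v^v^v   [T ::= v]

S => A => A^T => A^T^T => A^T^T^T => T^T^T^T => v^T^T^T => v^v^T^T => v^v^v^T => v^v^v^v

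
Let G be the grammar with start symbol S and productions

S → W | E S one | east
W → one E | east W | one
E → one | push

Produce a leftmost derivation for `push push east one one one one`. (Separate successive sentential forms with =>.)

S => E S one => push S one => push E S one one => push push S one one => push push W one one => push push east W one one => push push east one E one one => push push east one one one one

S => E S one   [S → E S one]
E S one => push S one   [E → push]
push S one => push E S one one   [S → E S one]
push E S one one => push push S one one   [E → push]
push push S one one => push push W one one   [S → W]
push push W one one => push push east W one one   [W → east W]
push push east W one one => push push east one E one one   [W → one E]
push push east one E one one => push push east one one one one   [E → one]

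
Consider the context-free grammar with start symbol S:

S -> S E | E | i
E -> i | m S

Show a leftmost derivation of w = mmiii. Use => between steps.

S => E => mS => mSE => mEE => mmSE => mmSEE => mmiEE => mmiiE => mmiii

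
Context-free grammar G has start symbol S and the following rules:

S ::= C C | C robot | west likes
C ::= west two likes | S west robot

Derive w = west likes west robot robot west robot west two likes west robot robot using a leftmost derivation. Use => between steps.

S => C robot => S west robot robot => C C west robot robot => S west robot C west robot robot => C robot west robot C west robot robot => S west robot robot west robot C west robot robot => west likes west robot robot west robot C west robot robot => west likes west robot robot west robot west two likes west robot robot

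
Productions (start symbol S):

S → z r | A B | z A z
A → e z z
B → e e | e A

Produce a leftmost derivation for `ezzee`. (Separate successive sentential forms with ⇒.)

S ⇒ AB   [S → A B]
AB ⇒ ezzB   [A → e z z]
ezzB ⇒ ezzee   [B → e e]

S ⇒ AB ⇒ ezzB ⇒ ezzee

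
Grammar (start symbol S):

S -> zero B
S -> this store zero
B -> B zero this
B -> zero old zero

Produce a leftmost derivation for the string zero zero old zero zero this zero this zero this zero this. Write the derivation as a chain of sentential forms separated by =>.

S => zero B => zero B zero this => zero B zero this zero this => zero B zero this zero this zero this => zero B zero this zero this zero this zero this => zero zero old zero zero this zero this zero this zero this

S => zero B   [S -> zero B]
zero B => zero B zero this   [B -> B zero this]
zero B zero this => zero B zero this zero this   [B -> B zero this]
zero B zero this zero this => zero B zero this zero this zero this   [B -> B zero this]
zero B zero this zero this zero this => zero B zero this zero this zero this zero this   [B -> B zero this]
zero B zero this zero this zero this zero this => zero zero old zero zero this zero this zero this zero this   [B -> zero old zero]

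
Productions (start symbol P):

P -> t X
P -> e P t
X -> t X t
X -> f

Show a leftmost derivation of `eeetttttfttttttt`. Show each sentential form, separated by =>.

P=>ePt=>eePtt=>eeePttt=>eeetXttt=>eeettXtttt=>eeetttXttttt=>eeettttXtttttt=>eeetttttXttttttt=>eeetttttfttttttt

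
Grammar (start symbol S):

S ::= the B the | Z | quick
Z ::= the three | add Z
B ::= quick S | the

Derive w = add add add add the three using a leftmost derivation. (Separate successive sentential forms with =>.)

S => Z   [S ::= Z]
Z => add Z   [Z ::= add Z]
add Z => add add Z   [Z ::= add Z]
add add Z => add add add Z   [Z ::= add Z]
add add add Z => add add add add Z   [Z ::= add Z]
add add add add Z => add add add add the three   [Z ::= the three]

S => Z => add Z => add add Z => add add add Z => add add add add Z => add add add add the three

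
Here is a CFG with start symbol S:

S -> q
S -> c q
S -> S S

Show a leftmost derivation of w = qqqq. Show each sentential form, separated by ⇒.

S ⇒ SS   [S -> S S]
SS ⇒ SSS   [S -> S S]
SSS ⇒ qSS   [S -> q]
qSS ⇒ qqS   [S -> q]
qqS ⇒ qqSS   [S -> S S]
qqSS ⇒ qqqS   [S -> q]
qqqS ⇒ qqqq   [S -> q]

S⇒SS⇒SSS⇒qSS⇒qqS⇒qqSS⇒qqqS⇒qqqq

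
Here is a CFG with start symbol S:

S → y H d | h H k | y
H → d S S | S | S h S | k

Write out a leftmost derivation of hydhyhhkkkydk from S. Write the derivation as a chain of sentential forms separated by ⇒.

S ⇒ hHk ⇒ hSk ⇒ hyHdk ⇒ hydSSdk ⇒ hydhHkSdk ⇒ hydhShSkSdk ⇒ hydhyhSkSdk ⇒ hydhyhhHkkSdk ⇒ hydhyhhkkkSdk ⇒ hydhyhhkkkydk

S ⇒ hHk   [S → h H k]
hHk ⇒ hSk   [H → S]
hSk ⇒ hyHdk   [S → y H d]
hyHdk ⇒ hydSSdk   [H → d S S]
hydSSdk ⇒ hydhHkSdk   [S → h H k]
hydhHkSdk ⇒ hydhShSkSdk   [H → S h S]
hydhShSkSdk ⇒ hydhyhSkSdk   [S → y]
hydhyhSkSdk ⇒ hydhyhhHkkSdk   [S → h H k]
hydhyhhHkkSdk ⇒ hydhyhhkkkSdk   [H → k]
hydhyhhkkkSdk ⇒ hydhyhhkkkydk   [S → y]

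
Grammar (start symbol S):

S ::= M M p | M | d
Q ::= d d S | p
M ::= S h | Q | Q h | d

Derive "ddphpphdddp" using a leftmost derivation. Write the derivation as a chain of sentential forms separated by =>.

S => MMp   [S ::= M M p]
MMp => QhMp   [M ::= Q h]
QhMp => ddShMp   [Q ::= d d S]
ddShMp => ddMMphMp   [S ::= M M p]
ddMMphMp => ddQhMphMp   [M ::= Q h]
ddQhMphMp => ddphMphMp   [Q ::= p]
ddphMphMp => ddphQphMp   [M ::= Q]
ddphQphMp => ddphpphMp   [Q ::= p]
ddphpphMp => ddphpphQp   [M ::= Q]
ddphpphQp => ddphpphddSp   [Q ::= d d S]
ddphpphddSp => ddphpphddMp   [S ::= M]
ddphpphddMp => ddphpphdddp   [M ::= d]

S => MMp => QhMp => ddShMp => ddMMphMp => ddQhMphMp => ddphMphMp => ddphQphMp => ddphpphMp => ddphpphQp => ddphpphddSp => ddphpphddMp => ddphpphdddp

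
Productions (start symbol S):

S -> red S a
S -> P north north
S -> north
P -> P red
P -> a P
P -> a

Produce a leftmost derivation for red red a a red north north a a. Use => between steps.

S => red S a => red red S a a => red red P north north a a => red red P red north north a a => red red a P red north north a a => red red a a red north north a a

S => red S a   [S -> red S a]
red S a => red red S a a   [S -> red S a]
red red S a a => red red P north north a a   [S -> P north north]
red red P north north a a => red red P red north north a a   [P -> P red]
red red P red north north a a => red red a P red north north a a   [P -> a P]
red red a P red north north a a => red red a a red north north a a   [P -> a]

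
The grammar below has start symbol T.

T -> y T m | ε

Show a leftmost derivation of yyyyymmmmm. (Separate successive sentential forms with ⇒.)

T ⇒ yTm ⇒ yyTmm ⇒ yyyTmmm ⇒ yyyyTmmmm ⇒ yyyyyTmmmmm ⇒ yyyyymmmmm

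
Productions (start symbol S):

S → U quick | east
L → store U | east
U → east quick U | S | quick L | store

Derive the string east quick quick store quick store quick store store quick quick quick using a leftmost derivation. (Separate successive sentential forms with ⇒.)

S ⇒ U quick   [S → U quick]
U quick ⇒ east quick U quick   [U → east quick U]
east quick U quick ⇒ east quick quick L quick   [U → quick L]
east quick quick L quick ⇒ east quick quick store U quick   [L → store U]
east quick quick store U quick ⇒ east quick quick store S quick   [U → S]
east quick quick store S quick ⇒ east quick quick store U quick quick   [S → U quick]
east quick quick store U quick quick ⇒ east quick quick store quick L quick quick   [U → quick L]
east quick quick store quick L quick quick ⇒ east quick quick store quick store U quick quick   [L → store U]
east quick quick store quick store U quick quick ⇒ east quick quick store quick store quick L quick quick   [U → quick L]
east quick quick store quick store quick L quick quick ⇒ east quick quick store quick store quick store U quick quick   [L → store U]
east quick quick store quick store quick store U quick quick ⇒ east quick quick store quick store quick store S quick quick   [U → S]
east quick quick store quick store quick store S quick quick ⇒ east quick quick store quick store quick store U quick quick quick   [S → U quick]
east quick quick store quick store quick store U quick quick quick ⇒ east quick quick store quick store quick store store quick quick quick   [U → store]

S ⇒ U quick ⇒ east quick U quick ⇒ east quick quick L quick ⇒ east quick quick store U quick ⇒ east quick quick store S quick ⇒ east quick quick store U quick quick ⇒ east quick quick store quick L quick quick ⇒ east quick quick store quick store U quick quick ⇒ east quick quick store quick store quick L quick quick ⇒ east quick quick store quick store quick store U quick quick ⇒ east quick quick store quick store quick store S quick quick ⇒ east quick quick store quick store quick store U quick quick quick ⇒ east quick quick store quick store quick store store quick quick quick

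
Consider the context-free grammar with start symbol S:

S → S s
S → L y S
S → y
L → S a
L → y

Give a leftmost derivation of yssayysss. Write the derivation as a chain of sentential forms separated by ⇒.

S ⇒ Ss ⇒ Sss ⇒ Ssss ⇒ LySsss ⇒ SaySsss ⇒ SsaySsss ⇒ SssaySsss ⇒ yssaySsss ⇒ yssayysss

S ⇒ Ss   [S → S s]
Ss ⇒ Sss   [S → S s]
Sss ⇒ Ssss   [S → S s]
Ssss ⇒ LySsss   [S → L y S]
LySsss ⇒ SaySsss   [L → S a]
SaySsss ⇒ SsaySsss   [S → S s]
SsaySsss ⇒ SssaySsss   [S → S s]
SssaySsss ⇒ yssaySsss   [S → y]
yssaySsss ⇒ yssayysss   [S → y]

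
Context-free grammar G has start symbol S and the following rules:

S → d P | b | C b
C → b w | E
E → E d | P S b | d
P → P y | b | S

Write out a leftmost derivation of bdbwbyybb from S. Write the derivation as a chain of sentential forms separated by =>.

S => Cb => Eb => PSbb => bSbb => bdPbb => bdPybb => bdPyybb => bdSyybb => bdCbyybb => bdbwbyybb

S => Cb   [S → C b]
Cb => Eb   [C → E]
Eb => PSbb   [E → P S b]
PSbb => bSbb   [P → b]
bSbb => bdPbb   [S → d P]
bdPbb => bdPybb   [P → P y]
bdPybb => bdPyybb   [P → P y]
bdPyybb => bdSyybb   [P → S]
bdSyybb => bdCbyybb   [S → C b]
bdCbyybb => bdbwbyybb   [C → b w]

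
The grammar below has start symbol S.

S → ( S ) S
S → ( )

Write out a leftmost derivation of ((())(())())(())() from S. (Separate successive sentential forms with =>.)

S=>(S)S=>((S)S)S=>((())S)S=>((())(S)S)S=>((())(())S)S=>((())(())())S=>((())(())())(S)S=>((())(())())(())S=>((())(())())(())()

S => (S)S   [S → ( S ) S]
(S)S => ((S)S)S   [S → ( S ) S]
((S)S)S => ((())S)S   [S → ( )]
((())S)S => ((())(S)S)S   [S → ( S ) S]
((())(S)S)S => ((())(())S)S   [S → ( )]
((())(())S)S => ((())(())())S   [S → ( )]
((())(())())S => ((())(())())(S)S   [S → ( S ) S]
((())(())())(S)S => ((())(())())(())S   [S → ( )]
((())(())())(())S => ((())(())())(())()   [S → ( )]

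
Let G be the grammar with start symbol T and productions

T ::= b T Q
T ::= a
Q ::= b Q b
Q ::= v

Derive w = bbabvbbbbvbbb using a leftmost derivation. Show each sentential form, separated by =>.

T => bTQ => bbTQQ => bbaQQ => bbabQbQ => bbabvbQ => bbabvbbQb => bbabvbbbQbb => bbabvbbbbQbbb => bbabvbbbbvbbb

T => bTQ   [T ::= b T Q]
bTQ => bbTQQ   [T ::= b T Q]
bbTQQ => bbaQQ   [T ::= a]
bbaQQ => bbabQbQ   [Q ::= b Q b]
bbabQbQ => bbabvbQ   [Q ::= v]
bbabvbQ => bbabvbbQb   [Q ::= b Q b]
bbabvbbQb => bbabvbbbQbb   [Q ::= b Q b]
bbabvbbbQbb => bbabvbbbbQbbb   [Q ::= b Q b]
bbabvbbbbQbbb => bbabvbbbbvbbb   [Q ::= v]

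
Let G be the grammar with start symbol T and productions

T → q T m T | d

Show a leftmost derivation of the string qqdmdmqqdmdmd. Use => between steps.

T => qTmT => qqTmTmT => qqdmTmT => qqdmdmT => qqdmdmqTmT => qqdmdmqqTmTmT => qqdmdmqqdmTmT => qqdmdmqqdmdmT => qqdmdmqqdmdmd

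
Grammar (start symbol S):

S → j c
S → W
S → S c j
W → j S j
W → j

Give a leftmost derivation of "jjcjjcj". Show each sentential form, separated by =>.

S => Scj   [S → S c j]
Scj => Wcj   [S → W]
Wcj => jSjcj   [W → j S j]
jSjcj => jScjjcj   [S → S c j]
jScjjcj => jWcjjcj   [S → W]
jWcjjcj => jjcjjcj   [W → j]

S => Scj => Wcj => jSjcj => jScjjcj => jWcjjcj => jjcjjcj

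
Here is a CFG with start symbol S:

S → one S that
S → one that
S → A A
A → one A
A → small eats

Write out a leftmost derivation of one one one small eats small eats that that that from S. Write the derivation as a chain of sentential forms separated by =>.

S => one S that => one one S that that => one one one S that that that => one one one A A that that that => one one one small eats A that that that => one one one small eats small eats that that that

S => one S that   [S → one S that]
one S that => one one S that that   [S → one S that]
one one S that that => one one one S that that that   [S → one S that]
one one one S that that that => one one one A A that that that   [S → A A]
one one one A A that that that => one one one small eats A that that that   [A → small eats]
one one one small eats A that that that => one one one small eats small eats that that that   [A → small eats]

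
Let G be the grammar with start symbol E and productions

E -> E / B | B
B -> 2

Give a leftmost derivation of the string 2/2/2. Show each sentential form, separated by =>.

E => E/B   [E -> E / B]
E/B => E/B/B   [E -> E / B]
E/B/B => B/B/B   [E -> B]
B/B/B => 2/B/B   [B -> 2]
2/B/B => 2/2/B   [B -> 2]
2/2/B => 2/2/2   [B -> 2]

E => E/B => E/B/B => B/B/B => 2/B/B => 2/2/B => 2/2/2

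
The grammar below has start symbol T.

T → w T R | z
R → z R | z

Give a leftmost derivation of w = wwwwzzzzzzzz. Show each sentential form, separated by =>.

T => wTR => wwTRR => wwwTRRR => wwwwTRRRR => wwwwzRRRR => wwwwzzRRRR => wwwwzzzRRRR => wwwwzzzzRRRR => wwwwzzzzzRRR => wwwwzzzzzzRR => wwwwzzzzzzzR => wwwwzzzzzzzz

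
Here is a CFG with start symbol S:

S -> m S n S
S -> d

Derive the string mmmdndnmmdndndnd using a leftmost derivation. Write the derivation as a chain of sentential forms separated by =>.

S => mSnS => mmSnSnS => mmmSnSnSnS => mmmdnSnSnS => mmmdndnSnS => mmmdndnmSnSnS => mmmdndnmmSnSnSnS => mmmdndnmmdnSnSnS => mmmdndnmmdndnSnS => mmmdndnmmdndndnS => mmmdndnmmdndndnd

S => mSnS   [S -> m S n S]
mSnS => mmSnSnS   [S -> m S n S]
mmSnSnS => mmmSnSnSnS   [S -> m S n S]
mmmSnSnSnS => mmmdnSnSnS   [S -> d]
mmmdnSnSnS => mmmdndnSnS   [S -> d]
mmmdndnSnS => mmmdndnmSnSnS   [S -> m S n S]
mmmdndnmSnSnS => mmmdndnmmSnSnSnS   [S -> m S n S]
mmmdndnmmSnSnSnS => mmmdndnmmdnSnSnS   [S -> d]
mmmdndnmmdnSnSnS => mmmdndnmmdndnSnS   [S -> d]
mmmdndnmmdndnSnS => mmmdndnmmdndndnS   [S -> d]
mmmdndnmmdndndnS => mmmdndnmmdndndnd   [S -> d]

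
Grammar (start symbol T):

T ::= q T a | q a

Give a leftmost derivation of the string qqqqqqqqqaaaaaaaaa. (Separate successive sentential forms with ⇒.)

T ⇒ qTa ⇒ qqTaa ⇒ qqqTaaa ⇒ qqqqTaaaa ⇒ qqqqqTaaaaa ⇒ qqqqqqTaaaaaa ⇒ qqqqqqqTaaaaaaa ⇒ qqqqqqqqTaaaaaaaa ⇒ qqqqqqqqqaaaaaaaaa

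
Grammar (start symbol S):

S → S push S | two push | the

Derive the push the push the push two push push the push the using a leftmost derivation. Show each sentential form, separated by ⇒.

S ⇒ S push S ⇒ S push S push S ⇒ the push S push S ⇒ the push the push S ⇒ the push the push S push S ⇒ the push the push S push S push S ⇒ the push the push S push S push S push S ⇒ the push the push the push S push S push S ⇒ the push the push the push two push push S push S ⇒ the push the push the push two push push the push S ⇒ the push the push the push two push push the push the

S ⇒ S push S   [S → S push S]
S push S ⇒ S push S push S   [S → S push S]
S push S push S ⇒ the push S push S   [S → the]
the push S push S ⇒ the push the push S   [S → the]
the push the push S ⇒ the push the push S push S   [S → S push S]
the push the push S push S ⇒ the push the push S push S push S   [S → S push S]
the push the push S push S push S ⇒ the push the push S push S push S push S   [S → S push S]
the push the push S push S push S push S ⇒ the push the push the push S push S push S   [S → the]
the push the push the push S push S push S ⇒ the push the push the push two push push S push S   [S → two push]
the push the push the push two push push S push S ⇒ the push the push the push two push push the push S   [S → the]
the push the push the push two push push the push S ⇒ the push the push the push two push push the push the   [S → the]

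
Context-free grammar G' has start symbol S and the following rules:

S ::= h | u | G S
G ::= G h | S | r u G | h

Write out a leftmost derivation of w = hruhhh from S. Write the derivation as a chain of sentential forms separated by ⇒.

S ⇒ GS   [S ::= G S]
GS ⇒ SS   [G ::= S]
SS ⇒ hS   [S ::= h]
hS ⇒ hGS   [S ::= G S]
hGS ⇒ hruGS   [G ::= r u G]
hruGS ⇒ hruSS   [G ::= S]
hruSS ⇒ hruhS   [S ::= h]
hruhS ⇒ hruhGS   [S ::= G S]
hruhGS ⇒ hruhhS   [G ::= h]
hruhhS ⇒ hruhhh   [S ::= h]

S ⇒ GS ⇒ SS ⇒ hS ⇒ hGS ⇒ hruGS ⇒ hruSS ⇒ hruhS ⇒ hruhGS ⇒ hruhhS ⇒ hruhhh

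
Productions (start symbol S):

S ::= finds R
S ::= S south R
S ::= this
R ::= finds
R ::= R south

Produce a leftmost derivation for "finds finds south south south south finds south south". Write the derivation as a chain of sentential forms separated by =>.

S => S south R => finds R south R => finds R south south R => finds R south south south R => finds R south south south south R => finds finds south south south south R => finds finds south south south south R south => finds finds south south south south R south south => finds finds south south south south finds south south

S => S south R   [S ::= S south R]
S south R => finds R south R   [S ::= finds R]
finds R south R => finds R south south R   [R ::= R south]
finds R south south R => finds R south south south R   [R ::= R south]
finds R south south south R => finds R south south south south R   [R ::= R south]
finds R south south south south R => finds finds south south south south R   [R ::= finds]
finds finds south south south south R => finds finds south south south south R south   [R ::= R south]
finds finds south south south south R south => finds finds south south south south R south south   [R ::= R south]
finds finds south south south south R south south => finds finds south south south south finds south south   [R ::= finds]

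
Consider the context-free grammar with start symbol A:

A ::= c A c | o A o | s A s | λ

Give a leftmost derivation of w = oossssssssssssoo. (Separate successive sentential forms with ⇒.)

A⇒oAo⇒ooAoo⇒oosAsoo⇒oossAssoo⇒oosssAsssoo⇒oossssAssssoo⇒oosssssAsssssoo⇒oossssssAssssssoo⇒oossssssssssssoo

A ⇒ oAo   [A ::= o A o]
oAo ⇒ ooAoo   [A ::= o A o]
ooAoo ⇒ oosAsoo   [A ::= s A s]
oosAsoo ⇒ oossAssoo   [A ::= s A s]
oossAssoo ⇒ oosssAsssoo   [A ::= s A s]
oosssAsssoo ⇒ oossssAssssoo   [A ::= s A s]
oossssAssssoo ⇒ oosssssAsssssoo   [A ::= s A s]
oosssssAsssssoo ⇒ oossssssAssssssoo   [A ::= s A s]
oossssssAssssssoo ⇒ oossssssssssssoo   [A ::= λ]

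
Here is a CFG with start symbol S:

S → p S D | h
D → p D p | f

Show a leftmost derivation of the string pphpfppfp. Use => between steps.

S => pSD => ppSDD => pphDD => pphpDpD => pphpfpD => pphpfppDp => pphpfppfp

S => pSD   [S → p S D]
pSD => ppSDD   [S → p S D]
ppSDD => pphDD   [S → h]
pphDD => pphpDpD   [D → p D p]
pphpDpD => pphpfpD   [D → f]
pphpfpD => pphpfppDp   [D → p D p]
pphpfppDp => pphpfppfp   [D → f]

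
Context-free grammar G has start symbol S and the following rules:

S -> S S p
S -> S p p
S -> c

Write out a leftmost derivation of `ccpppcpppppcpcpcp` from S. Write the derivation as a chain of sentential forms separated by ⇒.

S ⇒ SSp ⇒ SSpSp ⇒ SSpSpSp ⇒ SppSpSpSp ⇒ SppppSpSpSp ⇒ SSpppppSpSpSp ⇒ SppSpppppSpSpSp ⇒ SSpppSpppppSpSpSp ⇒ cSpppSpppppSpSpSp ⇒ ccpppSpppppSpSpSp ⇒ ccpppcpppppSpSpSp ⇒ ccpppcpppppcpSpSp ⇒ ccpppcpppppcpcpSp ⇒ ccpppcpppppcpcpcp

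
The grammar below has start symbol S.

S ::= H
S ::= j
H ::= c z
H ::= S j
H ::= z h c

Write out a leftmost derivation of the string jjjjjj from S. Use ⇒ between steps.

S ⇒ H ⇒ Sj ⇒ Hj ⇒ Sjj ⇒ Hjj ⇒ Sjjj ⇒ Hjjj ⇒ Sjjjj ⇒ Hjjjj ⇒ Sjjjjj ⇒ jjjjjj

S ⇒ H   [S ::= H]
H ⇒ Sj   [H ::= S j]
Sj ⇒ Hj   [S ::= H]
Hj ⇒ Sjj   [H ::= S j]
Sjj ⇒ Hjj   [S ::= H]
Hjj ⇒ Sjjj   [H ::= S j]
Sjjj ⇒ Hjjj   [S ::= H]
Hjjj ⇒ Sjjjj   [H ::= S j]
Sjjjj ⇒ Hjjjj   [S ::= H]
Hjjjj ⇒ Sjjjjj   [H ::= S j]
Sjjjjj ⇒ jjjjjj   [S ::= j]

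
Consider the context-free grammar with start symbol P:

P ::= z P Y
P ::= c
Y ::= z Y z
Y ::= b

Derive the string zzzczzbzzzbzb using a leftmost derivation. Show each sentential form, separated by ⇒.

P ⇒ zPY ⇒ zzPYY ⇒ zzzPYYY ⇒ zzzcYYY ⇒ zzzczYzYY ⇒ zzzczzYzzYY ⇒ zzzczzbzzYY ⇒ zzzczzbzzzYzY ⇒ zzzczzbzzzbzY ⇒ zzzczzbzzzbzb

P ⇒ zPY   [P ::= z P Y]
zPY ⇒ zzPYY   [P ::= z P Y]
zzPYY ⇒ zzzPYYY   [P ::= z P Y]
zzzPYYY ⇒ zzzcYYY   [P ::= c]
zzzcYYY ⇒ zzzczYzYY   [Y ::= z Y z]
zzzczYzYY ⇒ zzzczzYzzYY   [Y ::= z Y z]
zzzczzYzzYY ⇒ zzzczzbzzYY   [Y ::= b]
zzzczzbzzYY ⇒ zzzczzbzzzYzY   [Y ::= z Y z]
zzzczzbzzzYzY ⇒ zzzczzbzzzbzY   [Y ::= b]
zzzczzbzzzbzY ⇒ zzzczzbzzzbzb   [Y ::= b]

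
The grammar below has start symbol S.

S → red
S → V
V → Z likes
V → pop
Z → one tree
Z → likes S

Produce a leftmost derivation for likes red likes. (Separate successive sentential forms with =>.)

S => V => Z likes => likes S likes => likes red likes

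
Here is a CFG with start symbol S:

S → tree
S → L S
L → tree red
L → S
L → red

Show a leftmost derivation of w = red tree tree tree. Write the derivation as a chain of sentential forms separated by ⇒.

S ⇒ L S   [S → L S]
L S ⇒ S S   [L → S]
S S ⇒ L S S   [S → L S]
L S S ⇒ S S S   [L → S]
S S S ⇒ L S S S   [S → L S]
L S S S ⇒ red S S S   [L → red]
red S S S ⇒ red tree S S   [S → tree]
red tree S S ⇒ red tree tree S   [S → tree]
red tree tree S ⇒ red tree tree tree   [S → tree]

S ⇒ L S ⇒ S S ⇒ L S S ⇒ S S S ⇒ L S S S ⇒ red S S S ⇒ red tree S S ⇒ red tree tree S ⇒ red tree tree tree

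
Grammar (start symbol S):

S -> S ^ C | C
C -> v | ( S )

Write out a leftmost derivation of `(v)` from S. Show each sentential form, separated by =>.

S=>C=>(S)=>(C)=>(v)

S => C   [S -> C]
C => (S)   [C -> ( S )]
(S) => (C)   [S -> C]
(C) => (v)   [C -> v]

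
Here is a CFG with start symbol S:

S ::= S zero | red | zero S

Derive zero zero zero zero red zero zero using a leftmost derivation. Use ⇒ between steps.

S ⇒ S zero ⇒ S zero zero ⇒ zero S zero zero ⇒ zero zero S zero zero ⇒ zero zero zero S zero zero ⇒ zero zero zero zero S zero zero ⇒ zero zero zero zero red zero zero

S ⇒ S zero   [S ::= S zero]
S zero ⇒ S zero zero   [S ::= S zero]
S zero zero ⇒ zero S zero zero   [S ::= zero S]
zero S zero zero ⇒ zero zero S zero zero   [S ::= zero S]
zero zero S zero zero ⇒ zero zero zero S zero zero   [S ::= zero S]
zero zero zero S zero zero ⇒ zero zero zero zero S zero zero   [S ::= zero S]
zero zero zero zero S zero zero ⇒ zero zero zero zero red zero zero   [S ::= red]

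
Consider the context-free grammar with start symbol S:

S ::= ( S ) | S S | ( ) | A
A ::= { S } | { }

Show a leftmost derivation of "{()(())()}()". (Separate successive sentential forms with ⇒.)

S⇒SS⇒AS⇒{S}S⇒{SS}S⇒{()S}S⇒{()SS}S⇒{()(S)S}S⇒{()(())S}S⇒{()(())()}S⇒{()(())()}()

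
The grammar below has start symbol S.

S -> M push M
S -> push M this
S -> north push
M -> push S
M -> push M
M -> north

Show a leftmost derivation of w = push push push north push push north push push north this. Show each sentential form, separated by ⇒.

S ⇒ push M this ⇒ push push S this ⇒ push push M push M this ⇒ push push push S push M this ⇒ push push push M push M push M this ⇒ push push push north push M push M this ⇒ push push push north push push S push M this ⇒ push push push north push push north push push M this ⇒ push push push north push push north push push north this

S ⇒ push M this   [S -> push M this]
push M this ⇒ push push S this   [M -> push S]
push push S this ⇒ push push M push M this   [S -> M push M]
push push M push M this ⇒ push push push S push M this   [M -> push S]
push push push S push M this ⇒ push push push M push M push M this   [S -> M push M]
push push push M push M push M this ⇒ push push push north push M push M this   [M -> north]
push push push north push M push M this ⇒ push push push north push push S push M this   [M -> push S]
push push push north push push S push M this ⇒ push push push north push push north push push M this   [S -> north push]
push push push north push push north push push M this ⇒ push push push north push push north push push north this   [M -> north]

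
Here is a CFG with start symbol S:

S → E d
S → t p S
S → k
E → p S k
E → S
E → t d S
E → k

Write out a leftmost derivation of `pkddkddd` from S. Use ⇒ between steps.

S⇒Ed⇒Sd⇒Edd⇒Sdd⇒Eddd⇒pSkddd⇒pEdkddd⇒pSdkddd⇒pEddkddd⇒pkddkddd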